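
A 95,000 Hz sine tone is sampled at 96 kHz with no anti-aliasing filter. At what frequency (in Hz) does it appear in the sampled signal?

Nyquist = 96,000/2 = 48,000 Hz; 95,000 Hz exceeds it.
Alias = |95,000 − 1×96,000| = |95,000 − 96,000| = 1,000 Hz.

1,000 Hz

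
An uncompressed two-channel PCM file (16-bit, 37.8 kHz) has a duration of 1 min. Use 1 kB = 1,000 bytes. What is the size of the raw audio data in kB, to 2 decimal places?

9072.00 kB

Duration = 1 min = 60 s.
Bytes = 37,800 samples/s × 60 s × 2 bytes/sample × 2 ch = 9,072,000 bytes.
9,072,000 / 1,000 = 9072.00 kB.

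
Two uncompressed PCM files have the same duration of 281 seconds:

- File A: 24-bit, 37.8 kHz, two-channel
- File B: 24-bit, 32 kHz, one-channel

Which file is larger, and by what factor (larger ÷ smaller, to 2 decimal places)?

File A, by a factor of 2.36

File A: 37,800 × 3 × 2 = 226,800 bytes/s.
File B: 32,000 × 3 × 1 = 96,000 bytes/s.
File A is larger; ratio = 63,730,800 / 26,976,000 = 2.36.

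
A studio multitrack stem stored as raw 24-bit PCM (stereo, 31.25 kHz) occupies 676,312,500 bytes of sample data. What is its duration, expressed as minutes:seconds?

Byte rate = 31,250 × 3 × 2 = 187,500 bytes/s.
Duration = 676,312,500 / 187,500 = 3,607 s.
3,607 s = 60:07.

60:07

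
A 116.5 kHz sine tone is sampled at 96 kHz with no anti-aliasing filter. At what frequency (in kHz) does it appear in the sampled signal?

20.5 kHz

Nyquist = 96,000/2 = 48,000 Hz; 116,500 Hz exceeds it.
Alias = |116,500 − 1×96,000| = |116,500 − 96,000| = 20,500 Hz = 20.5 kHz.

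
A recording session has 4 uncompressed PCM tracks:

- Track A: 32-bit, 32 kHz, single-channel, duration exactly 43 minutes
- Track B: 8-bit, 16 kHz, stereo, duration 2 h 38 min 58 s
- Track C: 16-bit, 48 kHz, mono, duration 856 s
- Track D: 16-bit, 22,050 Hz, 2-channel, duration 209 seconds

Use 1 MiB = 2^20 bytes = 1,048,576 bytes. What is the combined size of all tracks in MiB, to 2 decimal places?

701.97 MiB

Track A: exactly 43 minutes = 2,580 s; 32,000 × 2,580 × 4 × 1 = 330,240,000 bytes.
Track B: 2 h 38 min 58 s = 9,538 s; 16,000 × 9,538 × 1 × 2 = 305,216,000 bytes.
Track C: 48,000 × 856 × 2 × 1 = 82,176,000 bytes.
Track D: 22,050 × 209 × 2 × 2 = 18,433,800 bytes.
Total = 736,065,800 bytes = 701.97 MiB.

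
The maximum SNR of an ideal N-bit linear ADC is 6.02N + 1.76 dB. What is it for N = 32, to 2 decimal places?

6.02 × 32 + 1.76 = 194.40 dB.

194.40 dB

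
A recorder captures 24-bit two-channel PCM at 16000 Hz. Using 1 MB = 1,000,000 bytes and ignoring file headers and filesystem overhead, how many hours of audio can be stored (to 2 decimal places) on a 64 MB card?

Uncompressed byte rate = 16,000 × 3 × 2 = 96,000 bytes/s.
Capacity = 64 × 1,000,000 = 64,000,000 bytes.
64,000,000 / 96,000 ≈ 666.67 s → 0.19 hours.

0.19 hours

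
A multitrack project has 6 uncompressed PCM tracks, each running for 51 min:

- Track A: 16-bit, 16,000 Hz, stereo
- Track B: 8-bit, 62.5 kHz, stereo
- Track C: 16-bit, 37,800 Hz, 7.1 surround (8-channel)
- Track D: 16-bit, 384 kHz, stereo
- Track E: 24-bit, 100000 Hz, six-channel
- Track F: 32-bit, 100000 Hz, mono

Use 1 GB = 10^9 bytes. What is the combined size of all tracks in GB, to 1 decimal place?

13.9 GB

51 min = 3,060 s.
Track A: 16,000 × 3,060 × 2 × 2 = 195,840,000 bytes.
Track B: 62,500 × 3,060 × 1 × 2 = 382,500,000 bytes.
Track C: 37,800 × 3,060 × 2 × 8 = 1,850,688,000 bytes.
Track D: 384,000 × 3,060 × 2 × 2 = 4,700,160,000 bytes.
Track E: 100,000 × 3,060 × 3 × 6 = 5,508,000,000 bytes.
Track F: 100,000 × 3,060 × 4 × 1 = 1,224,000,000 bytes.
Total = 13,861,188,000 bytes = 13.9 GB.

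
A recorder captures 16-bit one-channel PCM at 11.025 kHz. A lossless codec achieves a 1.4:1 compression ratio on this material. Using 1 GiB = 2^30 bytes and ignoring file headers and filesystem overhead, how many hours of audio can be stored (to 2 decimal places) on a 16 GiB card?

303.00 hours

Uncompressed byte rate = 11,025 × 2 × 1 = 22,050 bytes/s.
After 1.4:1 compression, effective rate ≈ 15750 bytes/s.
Capacity = 16 × 1,073,741,824 = 17,179,869,184 bytes.
17,179,869,184 / effective rate ≈ 1090785.35 s → 303.00 hours.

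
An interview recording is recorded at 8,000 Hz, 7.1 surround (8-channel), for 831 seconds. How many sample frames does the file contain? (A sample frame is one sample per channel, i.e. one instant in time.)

6,648,000 sample frames

8,000 samples/s × 831 s = 6,648,000 frames.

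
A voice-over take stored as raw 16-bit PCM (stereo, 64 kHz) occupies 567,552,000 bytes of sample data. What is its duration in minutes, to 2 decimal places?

36.95 minutes

Byte rate = 64,000 × 2 × 2 = 256,000 bytes/s.
Duration = 567,552,000 / 256,000 = 2,217 s.
2,217 s / 60 = 36.95 minutes.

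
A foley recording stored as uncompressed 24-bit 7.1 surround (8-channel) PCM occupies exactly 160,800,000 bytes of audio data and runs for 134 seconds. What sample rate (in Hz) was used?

50,000 Hz

Bytes = sample_rate × seconds × bytes_per_sample × channels.
sample_rate = 160,800,000 / (134 × 3 × 8) = 160,800,000 / 3,216 = 50,000 Hz.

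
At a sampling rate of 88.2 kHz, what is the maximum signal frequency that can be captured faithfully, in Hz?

Nyquist frequency = sample rate / 2 = 88,200 / 2 = 44,100 Hz.

44,100 Hz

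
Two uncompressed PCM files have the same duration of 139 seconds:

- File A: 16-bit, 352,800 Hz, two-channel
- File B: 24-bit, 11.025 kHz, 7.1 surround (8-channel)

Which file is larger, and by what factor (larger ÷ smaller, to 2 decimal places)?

File A, by a factor of 5.33

File A: 352,800 × 2 × 2 = 1,411,200 bytes/s.
File B: 11,025 × 3 × 8 = 264,600 bytes/s.
File A is larger; ratio = 196,156,800 / 36,779,400 = 5.33.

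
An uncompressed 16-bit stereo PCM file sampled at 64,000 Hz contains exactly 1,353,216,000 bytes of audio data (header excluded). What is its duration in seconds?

5,286 seconds

Byte rate = 64,000 × 2 × 2 = 256,000 bytes/s.
Duration = 1,353,216,000 / 256,000 = 5,286 s.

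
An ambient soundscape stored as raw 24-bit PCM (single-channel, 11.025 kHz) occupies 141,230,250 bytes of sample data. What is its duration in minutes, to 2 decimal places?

71.17 minutes

Byte rate = 11,025 × 3 × 1 = 33,075 bytes/s.
Duration = 141,230,250 / 33,075 = 4,270 s.
4,270 s / 60 = 71.17 minutes.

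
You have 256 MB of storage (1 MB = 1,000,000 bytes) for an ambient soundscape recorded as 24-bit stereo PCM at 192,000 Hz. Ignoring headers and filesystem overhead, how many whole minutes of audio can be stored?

Uncompressed byte rate = 192,000 × 3 × 2 = 1,152,000 bytes/s.
Capacity = 256 × 1,000,000 = 256,000,000 bytes.
256,000,000 / 1,152,000 ≈ 222.22 s → 3 minutes.

3 minutes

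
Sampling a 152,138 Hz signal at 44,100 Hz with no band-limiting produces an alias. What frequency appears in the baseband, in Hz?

19,838 Hz

Nyquist = 44,100/2 = 22,050 Hz; 152,138 Hz exceeds it.
Alias = |152,138 − 3×44,100| = |152,138 − 132,300| = 19,838 Hz.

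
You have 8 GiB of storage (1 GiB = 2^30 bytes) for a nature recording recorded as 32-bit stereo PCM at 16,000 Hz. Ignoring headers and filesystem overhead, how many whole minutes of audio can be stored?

1,118 minutes

Uncompressed byte rate = 16,000 × 4 × 2 = 128,000 bytes/s.
Capacity = 8 × 1,073,741,824 = 8,589,934,592 bytes.
8,589,934,592 / 128,000 ≈ 67108.86 s → 1,118 minutes.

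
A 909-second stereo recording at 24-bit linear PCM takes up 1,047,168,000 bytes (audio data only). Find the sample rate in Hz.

Bytes = sample_rate × seconds × bytes_per_sample × channels.
sample_rate = 1,047,168,000 / (909 × 3 × 2) = 1,047,168,000 / 5,454 = 192,000 Hz.

192,000 Hz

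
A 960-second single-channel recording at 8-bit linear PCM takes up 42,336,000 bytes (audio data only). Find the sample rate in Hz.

Bytes = sample_rate × seconds × bytes_per_sample × channels.
sample_rate = 42,336,000 / (960 × 1 × 1) = 42,336,000 / 960 = 44,100 Hz.

44,100 Hz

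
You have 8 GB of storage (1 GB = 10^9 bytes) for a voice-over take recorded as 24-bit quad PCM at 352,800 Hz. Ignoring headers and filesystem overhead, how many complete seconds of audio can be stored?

Uncompressed byte rate = 352,800 × 3 × 4 = 4,233,600 bytes/s.
Capacity = 8 × 1,000,000,000 = 8,000,000,000 bytes.
8,000,000,000 / 4,233,600 ≈ 1889.64 s → 1,889 seconds.

1,889 seconds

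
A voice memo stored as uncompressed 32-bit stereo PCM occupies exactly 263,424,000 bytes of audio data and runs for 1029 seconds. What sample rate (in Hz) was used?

32,000 Hz

Bytes = sample_rate × seconds × bytes_per_sample × channels.
sample_rate = 263,424,000 / (1,029 × 4 × 2) = 263,424,000 / 8,232 = 32,000 Hz.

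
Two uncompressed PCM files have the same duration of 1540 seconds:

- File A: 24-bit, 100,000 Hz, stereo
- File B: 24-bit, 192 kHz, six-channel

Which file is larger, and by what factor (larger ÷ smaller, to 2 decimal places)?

File B, by a factor of 5.76

File A: 100,000 × 3 × 2 = 600,000 bytes/s.
File B: 192,000 × 3 × 6 = 3,456,000 bytes/s.
File B is larger; ratio = 5,322,240,000 / 924,000,000 = 5.76.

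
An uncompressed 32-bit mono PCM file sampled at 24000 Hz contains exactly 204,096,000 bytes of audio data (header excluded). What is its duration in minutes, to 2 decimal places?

35.43 minutes

Byte rate = 24,000 × 4 × 1 = 96,000 bytes/s.
Duration = 204,096,000 / 96,000 = 2,126 s.
2,126 s / 60 = 35.43 minutes.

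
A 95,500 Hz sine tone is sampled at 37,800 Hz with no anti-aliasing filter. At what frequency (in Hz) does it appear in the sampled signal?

Nyquist = 37,800/2 = 18,900 Hz; 95,500 Hz exceeds it.
Alias = |95,500 − 3×37,800| = |95,500 − 113,400| = 17,900 Hz.

17,900 Hz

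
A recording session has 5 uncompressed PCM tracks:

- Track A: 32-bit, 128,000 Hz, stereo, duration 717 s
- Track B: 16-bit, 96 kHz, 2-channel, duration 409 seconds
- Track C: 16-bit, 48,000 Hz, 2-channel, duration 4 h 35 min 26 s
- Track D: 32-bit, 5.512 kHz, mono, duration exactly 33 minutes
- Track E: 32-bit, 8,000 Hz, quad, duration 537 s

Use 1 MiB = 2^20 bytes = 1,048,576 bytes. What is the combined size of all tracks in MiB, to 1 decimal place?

3983.2 MiB

Track A: 128,000 × 717 × 4 × 2 = 734,208,000 bytes.
Track B: 96,000 × 409 × 2 × 2 = 157,056,000 bytes.
Track C: 4 h 35 min 26 s = 16,526 s; 48,000 × 16,526 × 2 × 2 = 3,172,992,000 bytes.
Track D: exactly 33 minutes = 1,980 s; 5,512 × 1,980 × 4 × 1 = 43,655,040 bytes.
Track E: 8,000 × 537 × 4 × 4 = 68,736,000 bytes.
Total = 4,176,647,040 bytes = 3983.2 MiB.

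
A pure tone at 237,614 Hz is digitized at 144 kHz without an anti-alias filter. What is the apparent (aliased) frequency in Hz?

50,386 Hz

Nyquist = 144,000/2 = 72,000 Hz; 237,614 Hz exceeds it.
Alias = |237,614 − 2×144,000| = |237,614 − 288,000| = 50,386 Hz.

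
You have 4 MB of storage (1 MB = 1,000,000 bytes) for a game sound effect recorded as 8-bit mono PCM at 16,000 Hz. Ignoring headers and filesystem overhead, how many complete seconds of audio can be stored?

250 seconds

Uncompressed byte rate = 16,000 × 1 × 1 = 16,000 bytes/s.
Capacity = 4 × 1,000,000 = 4,000,000 bytes.
4,000,000 / 16,000 ≈ 250 s → 250 seconds.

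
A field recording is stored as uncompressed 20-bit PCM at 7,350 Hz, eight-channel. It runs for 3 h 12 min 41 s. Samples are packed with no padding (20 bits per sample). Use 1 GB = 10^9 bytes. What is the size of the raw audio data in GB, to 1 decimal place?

1.7 GB

Duration = 3 h 12 min 41 s = 11,561 s.
Bits = 7,350 × 11,561 × 20 × 8 = 13,595,736,000 bits = 1,699,467,000 bytes.
1,699,467,000 / 1,000,000,000 = 1.7 GB.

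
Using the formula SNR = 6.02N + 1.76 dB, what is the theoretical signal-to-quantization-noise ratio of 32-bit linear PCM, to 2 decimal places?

6.02 × 32 + 1.76 = 194.40 dB.

194.40 dB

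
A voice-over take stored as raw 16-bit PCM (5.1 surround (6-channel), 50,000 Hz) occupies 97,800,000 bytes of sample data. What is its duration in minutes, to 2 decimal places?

2.72 minutes

Byte rate = 50,000 × 2 × 6 = 600,000 bytes/s.
Duration = 97,800,000 / 600,000 = 163 s.
163 s / 60 = 2.72 minutes.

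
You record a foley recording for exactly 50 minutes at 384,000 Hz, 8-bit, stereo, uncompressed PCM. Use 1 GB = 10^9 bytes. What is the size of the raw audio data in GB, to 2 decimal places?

2.30 GB

Duration = exactly 50 minutes = 3,000 s.
Bytes = 384,000 samples/s × 3,000 s × 1 bytes/sample × 2 ch = 2,304,000,000 bytes.
2,304,000,000 / 1,000,000,000 = 2.30 GB.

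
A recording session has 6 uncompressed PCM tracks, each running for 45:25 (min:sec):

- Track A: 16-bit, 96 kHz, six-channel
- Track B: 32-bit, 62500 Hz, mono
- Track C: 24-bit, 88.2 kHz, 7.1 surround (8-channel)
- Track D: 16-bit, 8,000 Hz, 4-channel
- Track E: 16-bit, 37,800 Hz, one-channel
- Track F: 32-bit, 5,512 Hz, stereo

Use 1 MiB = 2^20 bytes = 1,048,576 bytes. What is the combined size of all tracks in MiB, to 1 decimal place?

45:25 (min:sec) = 2,725 s.
Track A: 96,000 × 2,725 × 2 × 6 = 3,139,200,000 bytes.
Track B: 62,500 × 2,725 × 4 × 1 = 681,250,000 bytes.
Track C: 88,200 × 2,725 × 3 × 8 = 5,768,280,000 bytes.
Track D: 8,000 × 2,725 × 2 × 4 = 174,400,000 bytes.
Track E: 37,800 × 2,725 × 2 × 1 = 206,010,000 bytes.
Track F: 5,512 × 2,725 × 4 × 2 = 120,161,600 bytes.
Total = 10,089,301,600 bytes = 9621.9 MiB.

9621.9 MiB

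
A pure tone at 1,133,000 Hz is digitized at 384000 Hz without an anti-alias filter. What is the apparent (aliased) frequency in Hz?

19,000 Hz

Nyquist = 384,000/2 = 192,000 Hz; 1,133,000 Hz exceeds it.
Alias = |1,133,000 − 3×384,000| = |1,133,000 − 1,152,000| = 19,000 Hz.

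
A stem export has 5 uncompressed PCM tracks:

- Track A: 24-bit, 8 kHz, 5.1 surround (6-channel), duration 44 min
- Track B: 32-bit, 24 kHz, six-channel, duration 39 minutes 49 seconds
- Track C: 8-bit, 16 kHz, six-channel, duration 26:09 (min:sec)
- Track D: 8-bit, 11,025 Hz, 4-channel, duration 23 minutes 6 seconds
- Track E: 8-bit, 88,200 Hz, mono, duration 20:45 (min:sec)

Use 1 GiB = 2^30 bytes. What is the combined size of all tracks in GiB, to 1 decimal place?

1.9 GiB

Track A: 44 min = 2,640 s; 8,000 × 2,640 × 3 × 6 = 380,160,000 bytes.
Track B: 39 minutes 49 seconds = 2,389 s; 24,000 × 2,389 × 4 × 6 = 1,376,064,000 bytes.
Track C: 26:09 (min:sec) = 1,569 s; 16,000 × 1,569 × 1 × 6 = 150,624,000 bytes.
Track D: 23 minutes 6 seconds = 1,386 s; 11,025 × 1,386 × 1 × 4 = 61,122,600 bytes.
Track E: 20:45 (min:sec) = 1,245 s; 88,200 × 1,245 × 1 × 1 = 109,809,000 bytes.
Total = 2,077,779,600 bytes = 1.9 GiB.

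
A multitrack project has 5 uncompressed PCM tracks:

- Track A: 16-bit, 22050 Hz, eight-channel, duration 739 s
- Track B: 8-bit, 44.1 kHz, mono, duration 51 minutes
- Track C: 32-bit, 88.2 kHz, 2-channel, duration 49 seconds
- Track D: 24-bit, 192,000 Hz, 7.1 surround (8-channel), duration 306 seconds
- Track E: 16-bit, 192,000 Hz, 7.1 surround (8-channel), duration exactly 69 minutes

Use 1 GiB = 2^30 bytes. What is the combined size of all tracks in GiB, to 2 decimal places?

Track A: 22,050 × 739 × 2 × 8 = 260,719,200 bytes.
Track B: 51 minutes = 3,060 s; 44,100 × 3,060 × 1 × 1 = 134,946,000 bytes.
Track C: 88,200 × 49 × 4 × 2 = 34,574,400 bytes.
Track D: 192,000 × 306 × 3 × 8 = 1,410,048,000 bytes.
Track E: exactly 69 minutes = 4,140 s; 192,000 × 4,140 × 2 × 8 = 12,718,080,000 bytes.
Total = 14,558,367,600 bytes = 13.56 GiB.

13.56 GiB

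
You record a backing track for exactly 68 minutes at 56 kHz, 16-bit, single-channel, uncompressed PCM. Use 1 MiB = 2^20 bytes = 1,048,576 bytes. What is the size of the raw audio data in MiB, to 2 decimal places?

435.79 MiB

Duration = exactly 68 minutes = 4,080 s.
Bytes = 56,000 samples/s × 4,080 s × 2 bytes/sample × 1 ch = 456,960,000 bytes.
456,960,000 / 1,048,576 = 435.79 MiB.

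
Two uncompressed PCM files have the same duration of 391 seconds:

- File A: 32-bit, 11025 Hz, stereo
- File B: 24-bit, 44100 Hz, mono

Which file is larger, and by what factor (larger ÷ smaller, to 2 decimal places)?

File A: 11,025 × 4 × 2 = 88,200 bytes/s.
File B: 44,100 × 3 × 1 = 132,300 bytes/s.
File B is larger; ratio = 51,729,300 / 34,486,200 = 1.50.

File B, by a factor of 1.50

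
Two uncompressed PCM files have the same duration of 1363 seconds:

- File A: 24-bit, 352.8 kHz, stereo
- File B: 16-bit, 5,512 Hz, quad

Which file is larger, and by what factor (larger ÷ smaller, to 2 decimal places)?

File A: 352,800 × 3 × 2 = 2,116,800 bytes/s.
File B: 5,512 × 2 × 4 = 44,096 bytes/s.
File A is larger; ratio = 2,885,198,400 / 60,102,848 = 48.00.

File A, by a factor of 48.00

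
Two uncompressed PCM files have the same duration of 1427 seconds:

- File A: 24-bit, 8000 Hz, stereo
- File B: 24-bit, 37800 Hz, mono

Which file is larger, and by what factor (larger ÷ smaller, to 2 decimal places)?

File B, by a factor of 2.36

File A: 8,000 × 3 × 2 = 48,000 bytes/s.
File B: 37,800 × 3 × 1 = 113,400 bytes/s.
File B is larger; ratio = 161,821,800 / 68,496,000 = 2.36.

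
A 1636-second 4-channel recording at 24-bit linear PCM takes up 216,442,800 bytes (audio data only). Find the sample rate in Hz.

Bytes = sample_rate × seconds × bytes_per_sample × channels.
sample_rate = 216,442,800 / (1,636 × 3 × 4) = 216,442,800 / 19,632 = 11,025 Hz.

11,025 Hz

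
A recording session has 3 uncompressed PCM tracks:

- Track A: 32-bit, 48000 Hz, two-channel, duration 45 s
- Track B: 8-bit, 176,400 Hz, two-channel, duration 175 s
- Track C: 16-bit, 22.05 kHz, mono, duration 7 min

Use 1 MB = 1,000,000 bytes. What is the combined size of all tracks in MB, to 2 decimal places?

Track A: 48,000 × 45 × 4 × 2 = 17,280,000 bytes.
Track B: 176,400 × 175 × 1 × 2 = 61,740,000 bytes.
Track C: 7 min = 420 s; 22,050 × 420 × 2 × 1 = 18,522,000 bytes.
Total = 97,542,000 bytes = 97.54 MB.

97.54 MB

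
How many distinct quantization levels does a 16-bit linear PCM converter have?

2^16 = 65,536.

65,536 levels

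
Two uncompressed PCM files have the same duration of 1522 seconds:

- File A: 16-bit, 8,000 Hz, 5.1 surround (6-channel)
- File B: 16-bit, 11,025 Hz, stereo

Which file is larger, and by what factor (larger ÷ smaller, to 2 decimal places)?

File A, by a factor of 2.18

File A: 8,000 × 2 × 6 = 96,000 bytes/s.
File B: 11,025 × 2 × 2 = 44,100 bytes/s.
File A is larger; ratio = 146,112,000 / 67,120,200 = 2.18.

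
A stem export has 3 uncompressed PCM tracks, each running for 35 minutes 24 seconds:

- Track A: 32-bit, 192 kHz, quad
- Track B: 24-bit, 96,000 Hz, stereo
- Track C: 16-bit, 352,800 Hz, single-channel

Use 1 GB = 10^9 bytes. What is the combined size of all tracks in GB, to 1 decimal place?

9.2 GB

35 minutes 24 seconds = 2,124 s.
Track A: 192,000 × 2,124 × 4 × 4 = 6,524,928,000 bytes.
Track B: 96,000 × 2,124 × 3 × 2 = 1,223,424,000 bytes.
Track C: 352,800 × 2,124 × 2 × 1 = 1,498,694,400 bytes.
Total = 9,247,046,400 bytes = 9.2 GB.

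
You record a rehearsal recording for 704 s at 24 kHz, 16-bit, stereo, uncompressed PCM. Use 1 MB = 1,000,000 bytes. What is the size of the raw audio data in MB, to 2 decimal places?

Bytes = 24,000 samples/s × 704 s × 2 bytes/sample × 2 ch = 67,584,000 bytes.
67,584,000 / 1,000,000 = 67.58 MB.

67.58 MB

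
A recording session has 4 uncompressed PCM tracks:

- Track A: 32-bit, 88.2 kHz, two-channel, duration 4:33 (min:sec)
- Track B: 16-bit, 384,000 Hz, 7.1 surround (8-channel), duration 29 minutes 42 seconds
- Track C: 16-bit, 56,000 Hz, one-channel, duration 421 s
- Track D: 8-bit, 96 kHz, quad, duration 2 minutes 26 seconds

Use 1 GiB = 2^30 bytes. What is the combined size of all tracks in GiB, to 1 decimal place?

10.5 GiB

Track A: 4:33 (min:sec) = 273 s; 88,200 × 273 × 4 × 2 = 192,628,800 bytes.
Track B: 29 minutes 42 seconds = 1,782 s; 384,000 × 1,782 × 2 × 8 = 10,948,608,000 bytes.
Track C: 56,000 × 421 × 2 × 1 = 47,152,000 bytes.
Track D: 2 minutes 26 seconds = 146 s; 96,000 × 146 × 1 × 4 = 56,064,000 bytes.
Total = 11,244,452,800 bytes = 10.5 GiB.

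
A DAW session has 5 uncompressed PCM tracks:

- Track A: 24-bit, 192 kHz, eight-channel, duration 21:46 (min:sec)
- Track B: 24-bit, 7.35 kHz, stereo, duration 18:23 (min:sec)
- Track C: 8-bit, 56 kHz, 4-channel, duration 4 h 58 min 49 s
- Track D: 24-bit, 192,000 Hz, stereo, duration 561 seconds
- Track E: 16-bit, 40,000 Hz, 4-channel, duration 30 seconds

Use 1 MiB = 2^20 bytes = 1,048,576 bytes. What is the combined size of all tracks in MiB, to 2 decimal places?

10241.18 MiB

Track A: 21:46 (min:sec) = 1,306 s; 192,000 × 1,306 × 3 × 8 = 6,018,048,000 bytes.
Track B: 18:23 (min:sec) = 1,103 s; 7,350 × 1,103 × 3 × 2 = 48,642,300 bytes.
Track C: 4 h 58 min 49 s = 17,929 s; 56,000 × 17,929 × 1 × 4 = 4,016,096,000 bytes.
Track D: 192,000 × 561 × 3 × 2 = 646,272,000 bytes.
Track E: 40,000 × 30 × 2 × 4 = 9,600,000 bytes.
Total = 10,738,658,300 bytes = 10241.18 MiB.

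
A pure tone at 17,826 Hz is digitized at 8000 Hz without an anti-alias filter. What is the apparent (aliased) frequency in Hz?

1,826 Hz

Nyquist = 8,000/2 = 4,000 Hz; 17,826 Hz exceeds it.
Alias = |17,826 − 2×8,000| = |17,826 − 16,000| = 1,826 Hz.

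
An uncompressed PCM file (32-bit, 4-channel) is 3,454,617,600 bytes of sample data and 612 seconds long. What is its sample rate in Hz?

352,800 Hz

Bytes = sample_rate × seconds × bytes_per_sample × channels.
sample_rate = 3,454,617,600 / (612 × 4 × 4) = 3,454,617,600 / 9,792 = 352,800 Hz.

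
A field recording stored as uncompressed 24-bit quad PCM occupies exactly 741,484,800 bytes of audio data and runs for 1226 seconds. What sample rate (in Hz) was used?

50,400 Hz

Bytes = sample_rate × seconds × bytes_per_sample × channels.
sample_rate = 741,484,800 / (1,226 × 3 × 4) = 741,484,800 / 14,712 = 50,400 Hz.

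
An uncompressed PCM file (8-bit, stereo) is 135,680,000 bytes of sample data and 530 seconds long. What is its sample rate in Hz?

Bytes = sample_rate × seconds × bytes_per_sample × channels.
sample_rate = 135,680,000 / (530 × 1 × 2) = 135,680,000 / 1,060 = 128,000 Hz.

128,000 Hz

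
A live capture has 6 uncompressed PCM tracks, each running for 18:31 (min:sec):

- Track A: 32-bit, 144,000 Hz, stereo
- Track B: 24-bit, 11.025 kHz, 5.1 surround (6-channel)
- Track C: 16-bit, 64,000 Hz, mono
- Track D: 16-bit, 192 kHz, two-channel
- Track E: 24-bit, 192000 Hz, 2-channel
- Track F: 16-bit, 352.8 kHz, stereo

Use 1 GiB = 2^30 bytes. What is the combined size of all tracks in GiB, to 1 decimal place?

18:31 (min:sec) = 1,111 s.
Track A: 144,000 × 1,111 × 4 × 2 = 1,279,872,000 bytes.
Track B: 11,025 × 1,111 × 3 × 6 = 220,477,950 bytes.
Track C: 64,000 × 1,111 × 2 × 1 = 142,208,000 bytes.
Track D: 192,000 × 1,111 × 2 × 2 = 853,248,000 bytes.
Track E: 192,000 × 1,111 × 3 × 2 = 1,279,872,000 bytes.
Track F: 352,800 × 1,111 × 2 × 2 = 1,567,843,200 bytes.
Total = 5,343,521,150 bytes = 5.0 GiB.

5.0 GiB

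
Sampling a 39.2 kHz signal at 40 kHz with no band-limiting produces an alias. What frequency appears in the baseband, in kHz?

0.8 kHz

Nyquist = 40,000/2 = 20,000 Hz; 39,200 Hz exceeds it.
Alias = |39,200 − 1×40,000| = |39,200 − 40,000| = 800 Hz = 0.8 kHz.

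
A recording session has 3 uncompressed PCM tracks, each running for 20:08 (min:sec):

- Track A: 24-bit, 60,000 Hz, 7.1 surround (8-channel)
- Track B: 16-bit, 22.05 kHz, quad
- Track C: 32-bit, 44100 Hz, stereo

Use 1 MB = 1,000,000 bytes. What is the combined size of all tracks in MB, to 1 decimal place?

2378.8 MB

20:08 (min:sec) = 1,208 s.
Track A: 60,000 × 1,208 × 3 × 8 = 1,739,520,000 bytes.
Track B: 22,050 × 1,208 × 2 × 4 = 213,091,200 bytes.
Track C: 44,100 × 1,208 × 4 × 2 = 426,182,400 bytes.
Total = 2,378,793,600 bytes = 2378.8 MB.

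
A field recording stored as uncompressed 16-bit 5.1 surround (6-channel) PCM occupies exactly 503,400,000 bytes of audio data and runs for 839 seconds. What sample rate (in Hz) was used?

Bytes = sample_rate × seconds × bytes_per_sample × channels.
sample_rate = 503,400,000 / (839 × 2 × 6) = 503,400,000 / 10,068 = 50,000 Hz.

50,000 Hz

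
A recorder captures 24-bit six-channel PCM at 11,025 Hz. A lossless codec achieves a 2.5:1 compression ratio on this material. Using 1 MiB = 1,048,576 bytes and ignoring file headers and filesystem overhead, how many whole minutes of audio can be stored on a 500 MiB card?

110 minutes

Uncompressed byte rate = 11,025 × 3 × 6 = 198,450 bytes/s.
After 2.5:1 compression, effective rate ≈ 79380 bytes/s.
Capacity = 500 × 1,048,576 = 524,288,000 bytes.
524,288,000 / effective rate ≈ 6604.79 s → 110 minutes.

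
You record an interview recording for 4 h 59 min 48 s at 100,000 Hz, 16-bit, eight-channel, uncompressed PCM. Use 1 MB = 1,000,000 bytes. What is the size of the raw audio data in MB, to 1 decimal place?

Duration = 4 h 59 min 48 s = 17,988 s.
Bytes = 100,000 samples/s × 17,988 s × 2 bytes/sample × 8 ch = 28,780,800,000 bytes.
28,780,800,000 / 1,000,000 = 28780.8 MB.

28780.8 MB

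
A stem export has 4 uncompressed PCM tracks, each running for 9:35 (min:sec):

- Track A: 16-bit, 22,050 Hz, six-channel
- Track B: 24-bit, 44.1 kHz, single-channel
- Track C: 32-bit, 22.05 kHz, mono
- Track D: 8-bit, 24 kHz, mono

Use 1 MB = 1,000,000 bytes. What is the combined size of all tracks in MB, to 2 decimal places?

292.73 MB

9:35 (min:sec) = 575 s.
Track A: 22,050 × 575 × 2 × 6 = 152,145,000 bytes.
Track B: 44,100 × 575 × 3 × 1 = 76,072,500 bytes.
Track C: 22,050 × 575 × 4 × 1 = 50,715,000 bytes.
Track D: 24,000 × 575 × 1 × 1 = 13,800,000 bytes.
Total = 292,732,500 bytes = 292.73 MB.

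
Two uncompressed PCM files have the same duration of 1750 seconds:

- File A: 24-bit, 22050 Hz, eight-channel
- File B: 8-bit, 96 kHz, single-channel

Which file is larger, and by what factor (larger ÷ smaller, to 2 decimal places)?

File A: 22,050 × 3 × 8 = 529,200 bytes/s.
File B: 96,000 × 1 × 1 = 96,000 bytes/s.
File A is larger; ratio = 926,100,000 / 168,000,000 = 5.51.

File A, by a factor of 5.51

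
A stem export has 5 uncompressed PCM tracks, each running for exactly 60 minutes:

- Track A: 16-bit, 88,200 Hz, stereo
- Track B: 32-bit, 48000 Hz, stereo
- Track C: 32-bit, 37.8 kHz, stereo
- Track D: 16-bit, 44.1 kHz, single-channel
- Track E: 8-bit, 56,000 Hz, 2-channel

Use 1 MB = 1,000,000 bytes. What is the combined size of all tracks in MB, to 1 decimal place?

exactly 60 minutes = 3,600 s.
Track A: 88,200 × 3,600 × 2 × 2 = 1,270,080,000 bytes.
Track B: 48,000 × 3,600 × 4 × 2 = 1,382,400,000 bytes.
Track C: 37,800 × 3,600 × 4 × 2 = 1,088,640,000 bytes.
Track D: 44,100 × 3,600 × 2 × 1 = 317,520,000 bytes.
Track E: 56,000 × 3,600 × 1 × 2 = 403,200,000 bytes.
Total = 4,461,840,000 bytes = 4461.8 MB.

4461.8 MB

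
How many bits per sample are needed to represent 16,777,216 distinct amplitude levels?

log2(16,777,216) = 24.

24 bits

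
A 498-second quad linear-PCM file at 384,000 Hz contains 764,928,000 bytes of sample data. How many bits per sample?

8 bits

Bytes per sample = 764,928,000 / (384,000 × 498 × 4) = 764,928,000 / 764,928,000 = 1.
Bit depth = 1 × 8 = 8 bits.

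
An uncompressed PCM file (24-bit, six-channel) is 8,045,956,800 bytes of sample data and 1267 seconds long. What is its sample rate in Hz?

352,800 Hz

Bytes = sample_rate × seconds × bytes_per_sample × channels.
sample_rate = 8,045,956,800 / (1,267 × 3 × 6) = 8,045,956,800 / 22,806 = 352,800 Hz.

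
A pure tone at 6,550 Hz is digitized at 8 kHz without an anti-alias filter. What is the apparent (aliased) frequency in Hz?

1,450 Hz

Nyquist = 8,000/2 = 4,000 Hz; 6,550 Hz exceeds it.
Alias = |6,550 − 1×8,000| = |6,550 − 8,000| = 1,450 Hz.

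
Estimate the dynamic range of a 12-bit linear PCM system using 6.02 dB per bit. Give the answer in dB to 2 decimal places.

12 × 6.02 = 72.24 dB.

72.24 dB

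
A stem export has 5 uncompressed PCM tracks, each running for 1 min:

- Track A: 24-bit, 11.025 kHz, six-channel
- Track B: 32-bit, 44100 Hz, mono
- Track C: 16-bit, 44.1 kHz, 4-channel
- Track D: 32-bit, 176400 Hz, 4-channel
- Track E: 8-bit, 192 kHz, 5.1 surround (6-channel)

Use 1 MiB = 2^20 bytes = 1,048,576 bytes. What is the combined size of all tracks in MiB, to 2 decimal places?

1 min = 60 s.
Track A: 11,025 × 60 × 3 × 6 = 11,907,000 bytes.
Track B: 44,100 × 60 × 4 × 1 = 10,584,000 bytes.
Track C: 44,100 × 60 × 2 × 4 = 21,168,000 bytes.
Track D: 176,400 × 60 × 4 × 4 = 169,344,000 bytes.
Track E: 192,000 × 60 × 1 × 6 = 69,120,000 bytes.
Total = 282,123,000 bytes = 269.05 MiB.

269.05 MiB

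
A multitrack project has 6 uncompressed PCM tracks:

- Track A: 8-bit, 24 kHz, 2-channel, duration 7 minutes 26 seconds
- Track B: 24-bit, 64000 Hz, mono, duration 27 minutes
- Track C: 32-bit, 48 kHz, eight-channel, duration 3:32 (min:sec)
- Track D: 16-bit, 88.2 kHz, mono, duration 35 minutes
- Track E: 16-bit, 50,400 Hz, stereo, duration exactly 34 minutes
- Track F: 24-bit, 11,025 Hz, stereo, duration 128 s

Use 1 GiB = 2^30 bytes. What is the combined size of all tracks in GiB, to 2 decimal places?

1.35 GiB

Track A: 7 minutes 26 seconds = 446 s; 24,000 × 446 × 1 × 2 = 21,408,000 bytes.
Track B: 27 minutes = 1,620 s; 64,000 × 1,620 × 3 × 1 = 311,040,000 bytes.
Track C: 3:32 (min:sec) = 212 s; 48,000 × 212 × 4 × 8 = 325,632,000 bytes.
Track D: 35 minutes = 2,100 s; 88,200 × 2,100 × 2 × 1 = 370,440,000 bytes.
Track E: exactly 34 minutes = 2,040 s; 50,400 × 2,040 × 2 × 2 = 411,264,000 bytes.
Track F: 11,025 × 128 × 3 × 2 = 8,467,200 bytes.
Total = 1,448,251,200 bytes = 1.35 GiB.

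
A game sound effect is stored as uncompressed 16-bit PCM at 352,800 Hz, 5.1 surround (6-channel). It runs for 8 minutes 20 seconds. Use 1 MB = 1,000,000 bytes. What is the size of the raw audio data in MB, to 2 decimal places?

Duration = 8 minutes 20 seconds = 500 s.
Bytes = 352,800 samples/s × 500 s × 2 bytes/sample × 6 ch = 2,116,800,000 bytes.
2,116,800,000 / 1,000,000 = 2116.80 MB.

2116.80 MB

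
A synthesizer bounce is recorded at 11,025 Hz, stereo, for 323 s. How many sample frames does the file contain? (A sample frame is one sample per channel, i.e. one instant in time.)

3,561,075 sample frames

11,025 samples/s × 323 s = 3,561,075 frames.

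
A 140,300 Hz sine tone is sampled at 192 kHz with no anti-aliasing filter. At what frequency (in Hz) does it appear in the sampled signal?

Nyquist = 192,000/2 = 96,000 Hz; 140,300 Hz exceeds it.
Alias = |140,300 − 1×192,000| = |140,300 − 192,000| = 51,700 Hz.

51,700 Hz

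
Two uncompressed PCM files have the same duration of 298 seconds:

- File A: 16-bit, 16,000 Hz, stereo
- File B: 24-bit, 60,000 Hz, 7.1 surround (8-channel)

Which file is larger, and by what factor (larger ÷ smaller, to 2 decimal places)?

File B, by a factor of 22.50

File A: 16,000 × 2 × 2 = 64,000 bytes/s.
File B: 60,000 × 3 × 8 = 1,440,000 bytes/s.
File B is larger; ratio = 429,120,000 / 19,072,000 = 22.50.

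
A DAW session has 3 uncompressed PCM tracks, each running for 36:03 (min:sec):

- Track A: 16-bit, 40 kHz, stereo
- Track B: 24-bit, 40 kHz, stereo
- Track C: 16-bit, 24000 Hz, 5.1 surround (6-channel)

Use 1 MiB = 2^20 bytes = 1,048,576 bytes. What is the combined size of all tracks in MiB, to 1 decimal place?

1419.2 MiB

36:03 (min:sec) = 2,163 s.
Track A: 40,000 × 2,163 × 2 × 2 = 346,080,000 bytes.
Track B: 40,000 × 2,163 × 3 × 2 = 519,120,000 bytes.
Track C: 24,000 × 2,163 × 2 × 6 = 622,944,000 bytes.
Total = 1,488,144,000 bytes = 1419.2 MiB.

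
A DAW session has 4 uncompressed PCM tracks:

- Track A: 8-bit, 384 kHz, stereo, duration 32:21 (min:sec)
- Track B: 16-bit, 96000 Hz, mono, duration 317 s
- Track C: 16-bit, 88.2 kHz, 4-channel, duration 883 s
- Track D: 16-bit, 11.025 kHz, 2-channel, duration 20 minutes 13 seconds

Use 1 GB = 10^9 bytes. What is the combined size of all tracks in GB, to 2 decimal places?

2.23 GB

Track A: 32:21 (min:sec) = 1,941 s; 384,000 × 1,941 × 1 × 2 = 1,490,688,000 bytes.
Track B: 96,000 × 317 × 2 × 1 = 60,864,000 bytes.
Track C: 88,200 × 883 × 2 × 4 = 623,044,800 bytes.
Track D: 20 minutes 13 seconds = 1,213 s; 11,025 × 1,213 × 2 × 2 = 53,493,300 bytes.
Total = 2,228,090,100 bytes = 2.23 GB.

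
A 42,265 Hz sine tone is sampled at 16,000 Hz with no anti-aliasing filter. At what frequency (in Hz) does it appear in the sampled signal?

Nyquist = 16,000/2 = 8,000 Hz; 42,265 Hz exceeds it.
Alias = |42,265 − 3×16,000| = |42,265 − 48,000| = 5,735 Hz.

5,735 Hz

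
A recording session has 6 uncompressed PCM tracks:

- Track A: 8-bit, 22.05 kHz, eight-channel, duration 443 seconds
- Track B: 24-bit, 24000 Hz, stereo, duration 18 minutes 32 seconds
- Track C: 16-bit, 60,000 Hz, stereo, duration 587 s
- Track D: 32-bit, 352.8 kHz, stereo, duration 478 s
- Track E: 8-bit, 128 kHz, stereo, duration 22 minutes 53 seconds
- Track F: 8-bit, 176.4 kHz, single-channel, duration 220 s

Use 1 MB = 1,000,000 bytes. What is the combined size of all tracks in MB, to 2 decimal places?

Track A: 22,050 × 443 × 1 × 8 = 78,145,200 bytes.
Track B: 18 minutes 32 seconds = 1,112 s; 24,000 × 1,112 × 3 × 2 = 160,128,000 bytes.
Track C: 60,000 × 587 × 2 × 2 = 140,880,000 bytes.
Track D: 352,800 × 478 × 4 × 2 = 1,349,107,200 bytes.
Track E: 22 minutes 53 seconds = 1,373 s; 128,000 × 1,373 × 1 × 2 = 351,488,000 bytes.
Track F: 176,400 × 220 × 1 × 1 = 38,808,000 bytes.
Total = 2,118,556,400 bytes = 2118.56 MB.

2118.56 MB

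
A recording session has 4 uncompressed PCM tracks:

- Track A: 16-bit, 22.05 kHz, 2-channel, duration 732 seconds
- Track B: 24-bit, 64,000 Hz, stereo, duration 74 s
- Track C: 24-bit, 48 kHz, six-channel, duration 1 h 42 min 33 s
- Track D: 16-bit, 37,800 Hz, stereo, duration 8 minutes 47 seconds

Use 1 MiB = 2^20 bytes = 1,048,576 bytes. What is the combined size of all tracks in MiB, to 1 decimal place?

Track A: 22,050 × 732 × 2 × 2 = 64,562,400 bytes.
Track B: 64,000 × 74 × 3 × 2 = 28,416,000 bytes.
Track C: 1 h 42 min 33 s = 6,153 s; 48,000 × 6,153 × 3 × 6 = 5,316,192,000 bytes.
Track D: 8 minutes 47 seconds = 527 s; 37,800 × 527 × 2 × 2 = 79,682,400 bytes.
Total = 5,488,852,800 bytes = 5234.6 MiB.

5234.6 MiB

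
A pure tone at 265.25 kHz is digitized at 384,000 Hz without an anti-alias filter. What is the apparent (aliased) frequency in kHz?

118.75 kHz

Nyquist = 384,000/2 = 192,000 Hz; 265,250 Hz exceeds it.
Alias = |265,250 − 1×384,000| = |265,250 − 384,000| = 118,750 Hz = 118.75 kHz.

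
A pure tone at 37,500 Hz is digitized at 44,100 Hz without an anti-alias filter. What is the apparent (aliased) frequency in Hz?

Nyquist = 44,100/2 = 22,050 Hz; 37,500 Hz exceeds it.
Alias = |37,500 − 1×44,100| = |37,500 − 44,100| = 6,600 Hz.

6,600 Hz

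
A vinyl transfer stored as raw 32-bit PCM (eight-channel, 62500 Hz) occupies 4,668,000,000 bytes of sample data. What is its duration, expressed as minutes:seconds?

Byte rate = 62,500 × 4 × 8 = 2,000,000 bytes/s.
Duration = 4,668,000,000 / 2,000,000 = 2,334 s.
2,334 s = 38:54.

38:54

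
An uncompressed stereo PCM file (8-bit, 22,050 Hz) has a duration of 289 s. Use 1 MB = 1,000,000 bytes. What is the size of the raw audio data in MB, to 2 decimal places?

Bytes = 22,050 samples/s × 289 s × 1 bytes/sample × 2 ch = 12,744,900 bytes.
12,744,900 / 1,000,000 = 12.74 MB.

12.74 MB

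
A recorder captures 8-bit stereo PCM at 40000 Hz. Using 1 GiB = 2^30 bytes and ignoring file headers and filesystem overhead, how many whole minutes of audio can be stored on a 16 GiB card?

Uncompressed byte rate = 40,000 × 1 × 2 = 80,000 bytes/s.
Capacity = 16 × 1,073,741,824 = 17,179,869,184 bytes.
17,179,869,184 / 80,000 ≈ 214748.36 s → 3,579 minutes.

3,579 minutes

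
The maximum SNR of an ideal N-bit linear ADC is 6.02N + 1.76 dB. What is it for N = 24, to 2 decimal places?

6.02 × 24 + 1.76 = 146.24 dB.

146.24 dB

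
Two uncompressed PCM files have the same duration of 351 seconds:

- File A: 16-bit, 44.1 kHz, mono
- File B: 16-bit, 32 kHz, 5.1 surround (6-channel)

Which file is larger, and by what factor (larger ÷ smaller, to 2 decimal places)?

File B, by a factor of 4.35

File A: 44,100 × 2 × 1 = 88,200 bytes/s.
File B: 32,000 × 2 × 6 = 384,000 bytes/s.
File B is larger; ratio = 134,784,000 / 30,958,200 = 4.35.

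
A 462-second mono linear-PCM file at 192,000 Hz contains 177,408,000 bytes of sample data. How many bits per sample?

16 bits

Bytes per sample = 177,408,000 / (192,000 × 462 × 1) = 177,408,000 / 88,704,000 = 2.
Bit depth = 2 × 8 = 16 bits.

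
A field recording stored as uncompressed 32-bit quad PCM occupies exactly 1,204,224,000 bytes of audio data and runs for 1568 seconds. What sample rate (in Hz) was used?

48,000 Hz

Bytes = sample_rate × seconds × bytes_per_sample × channels.
sample_rate = 1,204,224,000 / (1,568 × 4 × 4) = 1,204,224,000 / 25,088 = 48,000 Hz.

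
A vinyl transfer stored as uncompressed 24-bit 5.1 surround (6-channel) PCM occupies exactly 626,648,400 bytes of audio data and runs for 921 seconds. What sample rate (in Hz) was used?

37,800 Hz

Bytes = sample_rate × seconds × bytes_per_sample × channels.
sample_rate = 626,648,400 / (921 × 3 × 6) = 626,648,400 / 16,578 = 37,800 Hz.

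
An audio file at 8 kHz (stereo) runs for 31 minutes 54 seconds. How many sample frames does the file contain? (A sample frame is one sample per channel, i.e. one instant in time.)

31 minutes 54 seconds = 1,914 s.
8,000 samples/s × 1,914 s = 15,312,000 frames.

15,312,000 sample frames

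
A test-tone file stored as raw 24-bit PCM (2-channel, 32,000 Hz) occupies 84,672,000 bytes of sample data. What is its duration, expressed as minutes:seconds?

7:21

Byte rate = 32,000 × 3 × 2 = 192,000 bytes/s.
Duration = 84,672,000 / 192,000 = 441 s.
441 s = 7:21.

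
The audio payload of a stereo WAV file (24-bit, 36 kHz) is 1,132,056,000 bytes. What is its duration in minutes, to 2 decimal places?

Byte rate = 36,000 × 3 × 2 = 216,000 bytes/s.
Duration = 1,132,056,000 / 216,000 = 5,241 s.
5,241 s / 60 = 87.35 minutes.

87.35 minutes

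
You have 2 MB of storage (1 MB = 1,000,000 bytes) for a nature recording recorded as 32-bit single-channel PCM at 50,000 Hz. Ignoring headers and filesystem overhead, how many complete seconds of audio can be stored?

10 seconds

Uncompressed byte rate = 50,000 × 4 × 1 = 200,000 bytes/s.
Capacity = 2 × 1,000,000 = 2,000,000 bytes.
2,000,000 / 200,000 ≈ 10 s → 10 seconds.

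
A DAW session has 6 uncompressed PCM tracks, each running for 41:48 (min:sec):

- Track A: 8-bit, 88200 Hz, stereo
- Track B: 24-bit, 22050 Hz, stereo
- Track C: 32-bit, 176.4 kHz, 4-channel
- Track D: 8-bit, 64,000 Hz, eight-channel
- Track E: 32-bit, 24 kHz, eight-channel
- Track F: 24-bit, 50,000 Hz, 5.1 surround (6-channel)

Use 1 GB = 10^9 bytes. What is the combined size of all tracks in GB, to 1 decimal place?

13.3 GB

41:48 (min:sec) = 2,508 s.
Track A: 88,200 × 2,508 × 1 × 2 = 442,411,200 bytes.
Track B: 22,050 × 2,508 × 3 × 2 = 331,808,400 bytes.
Track C: 176,400 × 2,508 × 4 × 4 = 7,078,579,200 bytes.
Track D: 64,000 × 2,508 × 1 × 8 = 1,284,096,000 bytes.
Track E: 24,000 × 2,508 × 4 × 8 = 1,926,144,000 bytes.
Track F: 50,000 × 2,508 × 3 × 6 = 2,257,200,000 bytes.
Total = 13,320,238,800 bytes = 13.3 GB.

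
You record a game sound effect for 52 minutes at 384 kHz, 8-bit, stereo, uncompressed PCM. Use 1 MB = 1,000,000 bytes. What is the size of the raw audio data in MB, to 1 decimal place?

2396.2 MB

Duration = 52 minutes = 3,120 s.
Bytes = 384,000 samples/s × 3,120 s × 1 bytes/sample × 2 ch = 2,396,160,000 bytes.
2,396,160,000 / 1,000,000 = 2396.2 MB.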